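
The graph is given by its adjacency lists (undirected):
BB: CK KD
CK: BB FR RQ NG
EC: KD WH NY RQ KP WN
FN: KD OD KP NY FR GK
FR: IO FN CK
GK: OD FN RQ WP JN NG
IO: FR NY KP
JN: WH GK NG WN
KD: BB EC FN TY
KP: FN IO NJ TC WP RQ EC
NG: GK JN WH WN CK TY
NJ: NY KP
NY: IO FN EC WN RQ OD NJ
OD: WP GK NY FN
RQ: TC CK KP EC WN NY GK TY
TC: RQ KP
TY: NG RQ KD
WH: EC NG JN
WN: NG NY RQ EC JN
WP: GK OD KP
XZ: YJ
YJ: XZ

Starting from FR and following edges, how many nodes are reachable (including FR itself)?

BFS from FR visits: FR, IO, FN, CK, NY, KP, KD, OD, GK, BB, RQ, NG, EC, WN, NJ, TC, WP, TY, JN, WH
Reachable nodes: 20 of 22 total.

20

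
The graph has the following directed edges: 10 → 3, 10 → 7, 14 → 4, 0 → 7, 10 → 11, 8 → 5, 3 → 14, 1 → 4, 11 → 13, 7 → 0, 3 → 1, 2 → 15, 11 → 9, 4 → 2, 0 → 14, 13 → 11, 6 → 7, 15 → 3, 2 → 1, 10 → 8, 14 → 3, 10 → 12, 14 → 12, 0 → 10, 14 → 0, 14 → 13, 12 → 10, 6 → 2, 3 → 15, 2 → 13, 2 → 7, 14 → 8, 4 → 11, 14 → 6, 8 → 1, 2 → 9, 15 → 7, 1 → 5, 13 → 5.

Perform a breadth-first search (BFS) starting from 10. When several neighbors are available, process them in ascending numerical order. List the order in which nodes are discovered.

Visit 10; enqueue 3, 7, 8, 11, 12 → queue [3, 7, 8, 11, 12]
Visit 3; enqueue 1, 14, 15 → queue [7, 8, 11, 12, 1, 14, 15]
Visit 7; enqueue 0 → queue [8, 11, 12, 1, 14, 15, 0]
Visit 8; enqueue 5 → queue [11, 12, 1, 14, 15, 0, 5]
Visit 11; enqueue 9, 13 → queue [12, 1, 14, 15, 0, 5, 9, 13]
Visit 12 → queue [1, 14, 15, 0, 5, 9, 13]
Visit 1; enqueue 4 → queue [14, 15, 0, 5, 9, 13, 4]
Visit 14; enqueue 6 → queue [15, 0, 5, 9, 13, 4, 6]
Visit 15 → queue [0, 5, 9, 13, 4, 6]
Visit 0 → queue [5, 9, 13, 4, 6]
Visit 5 → queue [9, 13, 4, 6]
Visit 9 → queue [13, 4, 6]
Visit 13 → queue [4, 6]
Visit 4; enqueue 2 → queue [6, 2]
Visit 6 → queue [2]
Visit 2 → queue []

10 3 7 8 11 12 1 14 15 0 5 9 13 4 6 2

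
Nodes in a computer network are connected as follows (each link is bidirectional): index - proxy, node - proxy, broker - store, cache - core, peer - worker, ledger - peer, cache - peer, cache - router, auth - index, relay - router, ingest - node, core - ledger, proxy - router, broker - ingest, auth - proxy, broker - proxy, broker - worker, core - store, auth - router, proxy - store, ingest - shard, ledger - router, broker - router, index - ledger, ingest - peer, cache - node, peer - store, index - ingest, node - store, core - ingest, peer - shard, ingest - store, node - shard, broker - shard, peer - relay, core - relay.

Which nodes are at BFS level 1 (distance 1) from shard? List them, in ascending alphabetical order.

broker, ingest, node, peer

Level 0: shard
Level 1: broker, ingest, node, peer
Level 2: cache, core, index, ledger, proxy, relay, router, store, worker
Level 3: auth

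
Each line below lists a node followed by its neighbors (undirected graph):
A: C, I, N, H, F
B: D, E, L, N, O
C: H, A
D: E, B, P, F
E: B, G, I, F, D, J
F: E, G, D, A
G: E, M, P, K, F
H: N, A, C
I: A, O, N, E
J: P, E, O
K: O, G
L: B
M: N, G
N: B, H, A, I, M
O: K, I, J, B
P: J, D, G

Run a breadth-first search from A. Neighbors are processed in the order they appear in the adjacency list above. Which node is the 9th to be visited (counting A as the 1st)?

B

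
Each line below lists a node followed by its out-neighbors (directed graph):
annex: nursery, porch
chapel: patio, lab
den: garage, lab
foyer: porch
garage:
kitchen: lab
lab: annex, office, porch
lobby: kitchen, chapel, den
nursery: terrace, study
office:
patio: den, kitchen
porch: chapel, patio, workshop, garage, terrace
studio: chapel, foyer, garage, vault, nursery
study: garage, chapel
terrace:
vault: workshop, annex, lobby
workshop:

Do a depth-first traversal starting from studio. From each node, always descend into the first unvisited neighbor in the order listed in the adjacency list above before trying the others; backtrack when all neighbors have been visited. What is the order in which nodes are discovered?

Visit studio
studio → chapel
chapel → patio
patio → den
den → garage
den → lab
lab → annex
annex → nursery
nursery → terrace
nursery → study
annex → porch
porch → workshop
lab → office
patio → kitchen
studio → foyer
studio → vault
vault → lobby

studio, chapel, patio, den, garage, lab, annex, nursery, terrace, study, porch, workshop, office, kitchen, foyer, vault, lobby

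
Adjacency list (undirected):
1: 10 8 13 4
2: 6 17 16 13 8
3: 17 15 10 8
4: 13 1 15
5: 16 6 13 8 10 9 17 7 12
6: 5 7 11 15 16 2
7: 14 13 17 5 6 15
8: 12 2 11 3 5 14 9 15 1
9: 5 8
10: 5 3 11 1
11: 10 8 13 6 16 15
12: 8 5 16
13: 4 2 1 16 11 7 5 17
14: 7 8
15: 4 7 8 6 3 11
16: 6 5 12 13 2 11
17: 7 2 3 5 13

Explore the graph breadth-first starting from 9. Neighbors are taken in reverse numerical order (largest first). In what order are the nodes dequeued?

9 → 8 → 5 → 15 → 14 → 12 → 11 → 3 → 2 → 1 → 17 → 16 → 13 → 10 → 7 → 6 → 4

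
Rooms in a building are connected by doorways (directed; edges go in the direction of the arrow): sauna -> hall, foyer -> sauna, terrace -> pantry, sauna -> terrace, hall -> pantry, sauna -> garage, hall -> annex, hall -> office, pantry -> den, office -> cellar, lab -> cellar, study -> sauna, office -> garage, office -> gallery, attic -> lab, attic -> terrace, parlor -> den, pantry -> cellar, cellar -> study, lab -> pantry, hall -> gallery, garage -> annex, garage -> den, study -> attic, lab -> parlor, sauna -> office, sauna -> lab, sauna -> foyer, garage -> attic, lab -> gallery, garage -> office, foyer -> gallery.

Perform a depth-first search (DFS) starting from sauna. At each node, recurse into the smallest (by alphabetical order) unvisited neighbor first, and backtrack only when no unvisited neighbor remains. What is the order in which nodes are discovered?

sauna → foyer → gallery → garage → annex → attic → lab → cellar → study → pantry → den → parlor → terrace → office → hall

Visit sauna
sauna → foyer
foyer → gallery
sauna → garage
garage → annex
garage → attic
attic → lab
lab → cellar
cellar → study
lab → pantry
pantry → den
lab → parlor
attic → terrace
garage → office
sauna → hall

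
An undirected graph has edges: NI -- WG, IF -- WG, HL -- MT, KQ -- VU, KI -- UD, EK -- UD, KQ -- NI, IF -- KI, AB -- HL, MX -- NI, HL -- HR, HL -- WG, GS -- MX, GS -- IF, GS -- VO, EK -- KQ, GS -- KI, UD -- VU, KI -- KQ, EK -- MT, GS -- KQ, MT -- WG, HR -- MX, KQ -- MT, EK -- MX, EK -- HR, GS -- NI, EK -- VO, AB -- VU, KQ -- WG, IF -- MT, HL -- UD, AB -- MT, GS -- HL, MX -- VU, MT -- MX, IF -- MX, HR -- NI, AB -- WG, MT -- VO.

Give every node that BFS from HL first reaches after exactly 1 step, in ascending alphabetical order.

AB, GS, HR, MT, UD, WG

Level 0: HL
Level 1: AB, GS, HR, MT, UD, WG
Level 2: EK, IF, KI, KQ, MX, NI, VO, VU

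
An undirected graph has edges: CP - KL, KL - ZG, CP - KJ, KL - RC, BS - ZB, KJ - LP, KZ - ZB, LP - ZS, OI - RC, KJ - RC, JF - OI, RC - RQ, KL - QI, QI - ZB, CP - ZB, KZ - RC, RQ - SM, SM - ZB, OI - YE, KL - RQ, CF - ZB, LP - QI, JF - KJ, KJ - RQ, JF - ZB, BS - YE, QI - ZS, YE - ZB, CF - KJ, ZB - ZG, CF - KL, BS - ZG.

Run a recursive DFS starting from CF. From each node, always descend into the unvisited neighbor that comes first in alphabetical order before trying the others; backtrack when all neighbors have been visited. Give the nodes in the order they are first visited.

CF, KJ, CP, KL, QI, LP, ZS, ZB, BS, YE, OI, JF, RC, KZ, RQ, SM, ZG

Visit CF
CF → KJ
KJ → CP
CP → KL
KL → QI
QI → LP
LP → ZS
QI → ZB
ZB → BS
BS → YE
YE → OI
OI → JF
OI → RC
RC → KZ
RC → RQ
RQ → SM
BS → ZG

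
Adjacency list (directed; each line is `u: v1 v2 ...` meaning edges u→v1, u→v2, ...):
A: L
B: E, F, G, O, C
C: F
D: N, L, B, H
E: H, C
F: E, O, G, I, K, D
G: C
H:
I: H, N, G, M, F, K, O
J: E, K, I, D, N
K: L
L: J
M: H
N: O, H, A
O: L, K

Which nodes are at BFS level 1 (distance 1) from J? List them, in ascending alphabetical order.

Level 0: J
Level 1: D, E, I, K, N
Level 2: A, B, C, F, G, H, L, M, O

D, E, I, K, N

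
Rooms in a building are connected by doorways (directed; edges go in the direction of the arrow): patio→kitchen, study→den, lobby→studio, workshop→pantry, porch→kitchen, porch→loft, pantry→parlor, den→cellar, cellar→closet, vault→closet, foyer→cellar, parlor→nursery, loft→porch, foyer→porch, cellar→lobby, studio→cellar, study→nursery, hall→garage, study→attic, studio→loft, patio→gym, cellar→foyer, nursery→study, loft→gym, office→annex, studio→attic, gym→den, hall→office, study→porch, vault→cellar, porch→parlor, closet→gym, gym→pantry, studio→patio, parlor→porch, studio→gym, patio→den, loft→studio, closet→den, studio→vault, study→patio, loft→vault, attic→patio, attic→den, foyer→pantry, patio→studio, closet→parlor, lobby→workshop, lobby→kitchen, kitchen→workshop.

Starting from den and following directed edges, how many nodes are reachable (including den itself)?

BFS from den visits: den, cellar, closet, foyer, lobby, gym, parlor, pantry, porch, kitchen, studio, workshop, nursery, loft, attic, patio, vault, study
Reachable nodes: 18 of 22 total.

18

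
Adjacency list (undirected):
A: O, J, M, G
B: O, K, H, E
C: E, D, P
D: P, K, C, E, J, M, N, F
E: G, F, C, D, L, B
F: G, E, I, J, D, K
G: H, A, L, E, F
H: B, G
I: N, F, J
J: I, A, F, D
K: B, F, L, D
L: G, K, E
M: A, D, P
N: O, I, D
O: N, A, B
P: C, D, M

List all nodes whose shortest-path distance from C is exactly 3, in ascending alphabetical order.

Level 0: C
Level 1: D, E, P
Level 2: B, F, G, J, K, L, M, N
Level 3: A, H, I, O

A, H, I, O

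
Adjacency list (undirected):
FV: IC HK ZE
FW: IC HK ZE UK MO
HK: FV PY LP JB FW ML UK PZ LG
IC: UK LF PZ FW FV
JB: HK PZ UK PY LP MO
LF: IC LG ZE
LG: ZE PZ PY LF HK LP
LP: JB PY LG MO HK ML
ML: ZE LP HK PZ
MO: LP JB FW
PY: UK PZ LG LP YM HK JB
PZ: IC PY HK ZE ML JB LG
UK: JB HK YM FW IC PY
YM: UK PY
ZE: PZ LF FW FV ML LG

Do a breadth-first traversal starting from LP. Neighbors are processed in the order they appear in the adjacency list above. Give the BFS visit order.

Visit LP; enqueue JB, PY, LG, MO, HK, ML → queue [JB, PY, LG, MO, HK, ML]
Visit JB; enqueue PZ, UK → queue [PY, LG, MO, HK, ML, PZ, UK]
Visit PY; enqueue YM → queue [LG, MO, HK, ML, PZ, UK, YM]
Visit LG; enqueue ZE, LF → queue [MO, HK, ML, PZ, UK, YM, ZE, LF]
Visit MO; enqueue FW → queue [HK, ML, PZ, UK, YM, ZE, LF, FW]
Visit HK; enqueue FV → queue [ML, PZ, UK, YM, ZE, LF, FW, FV]
Visit ML → queue [PZ, UK, YM, ZE, LF, FW, FV]
Visit PZ; enqueue IC → queue [UK, YM, ZE, LF, FW, FV, IC]
Visit UK → queue [YM, ZE, LF, FW, FV, IC]
Visit YM → queue [ZE, LF, FW, FV, IC]
Visit ZE → queue [LF, FW, FV, IC]
Visit LF → queue [FW, FV, IC]
Visit FW → queue [FV, IC]
Visit FV → queue [IC]
Visit IC → queue []

LP → JB → PY → LG → MO → HK → ML → PZ → UK → YM → ZE → LF → FW → FV → IC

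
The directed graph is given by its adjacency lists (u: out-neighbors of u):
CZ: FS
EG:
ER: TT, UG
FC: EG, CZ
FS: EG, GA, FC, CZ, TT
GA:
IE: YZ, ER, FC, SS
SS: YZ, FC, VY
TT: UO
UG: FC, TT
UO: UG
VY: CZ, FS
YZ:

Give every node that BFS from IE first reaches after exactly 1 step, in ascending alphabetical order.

ER, FC, SS, YZ

Level 0: IE
Level 1: ER, FC, SS, YZ
Level 2: CZ, EG, TT, UG, VY
Level 3: FS, UO
Level 4: GA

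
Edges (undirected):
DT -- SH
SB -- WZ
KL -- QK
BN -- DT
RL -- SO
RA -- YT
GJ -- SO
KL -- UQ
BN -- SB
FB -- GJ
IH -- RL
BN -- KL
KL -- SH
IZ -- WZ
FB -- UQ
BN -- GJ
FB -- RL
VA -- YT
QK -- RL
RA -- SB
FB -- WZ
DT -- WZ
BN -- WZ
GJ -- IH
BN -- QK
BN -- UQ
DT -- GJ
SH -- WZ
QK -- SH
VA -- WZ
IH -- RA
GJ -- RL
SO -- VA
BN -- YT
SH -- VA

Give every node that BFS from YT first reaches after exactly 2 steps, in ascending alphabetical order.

DT, GJ, IH, KL, QK, SB, SH, SO, UQ, WZ

Level 0: YT
Level 1: BN, RA, VA
Level 2: DT, GJ, IH, KL, QK, SB, SH, SO, UQ, WZ
Level 3: FB, IZ, RL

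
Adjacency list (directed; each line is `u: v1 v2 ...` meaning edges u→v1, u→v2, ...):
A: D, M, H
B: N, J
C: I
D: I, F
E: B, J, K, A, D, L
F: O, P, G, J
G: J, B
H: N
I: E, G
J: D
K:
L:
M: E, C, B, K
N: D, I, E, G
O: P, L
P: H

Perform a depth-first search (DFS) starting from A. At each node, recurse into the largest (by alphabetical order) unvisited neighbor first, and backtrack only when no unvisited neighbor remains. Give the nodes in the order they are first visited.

Visit A
A → M
M → K
M → E
E → L
E → J
J → D
D → I
I → G
G → B
B → N
D → F
F → P
P → H
F → O
M → C

A → M → K → E → L → J → D → I → G → B → N → F → P → H → O → C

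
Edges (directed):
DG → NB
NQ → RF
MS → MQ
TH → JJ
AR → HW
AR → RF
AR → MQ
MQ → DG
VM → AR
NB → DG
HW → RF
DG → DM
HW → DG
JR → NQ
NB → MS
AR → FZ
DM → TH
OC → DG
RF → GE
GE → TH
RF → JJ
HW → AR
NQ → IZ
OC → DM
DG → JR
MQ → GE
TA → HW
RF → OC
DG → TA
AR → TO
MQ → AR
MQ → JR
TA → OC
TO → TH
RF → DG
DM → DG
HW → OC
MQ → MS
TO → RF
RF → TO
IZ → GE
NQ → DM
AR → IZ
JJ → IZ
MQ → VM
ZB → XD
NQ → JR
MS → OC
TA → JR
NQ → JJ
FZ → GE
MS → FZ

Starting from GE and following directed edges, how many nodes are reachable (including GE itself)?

BFS from GE visits: GE, TH, JJ, IZ
Reachable nodes: 4 of 21 total.

4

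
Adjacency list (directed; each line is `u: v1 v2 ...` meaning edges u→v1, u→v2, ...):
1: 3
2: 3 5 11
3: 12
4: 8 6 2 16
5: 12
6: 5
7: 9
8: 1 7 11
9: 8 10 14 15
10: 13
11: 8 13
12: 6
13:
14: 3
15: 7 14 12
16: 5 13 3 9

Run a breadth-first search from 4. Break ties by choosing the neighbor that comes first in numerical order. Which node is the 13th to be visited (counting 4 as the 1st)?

Visit 4; enqueue 2, 6, 8, 16 → queue [2, 6, 8, 16]
Visit 2; enqueue 3, 5, 11 → queue [6, 8, 16, 3, 5, 11]
Visit 6 → queue [8, 16, 3, 5, 11]
Visit 8; enqueue 1, 7 → queue [16, 3, 5, 11, 1, 7]
Visit 16; enqueue 9, 13 → queue [3, 5, 11, 1, 7, 9, 13]
Visit 3; enqueue 12 → queue [5, 11, 1, 7, 9, 13, 12]
Visit 5 → queue [11, 1, 7, 9, 13, 12]
Visit 11 → queue [1, 7, 9, 13, 12]
Visit 1 → queue [7, 9, 13, 12]
Visit 7 → queue [9, 13, 12]
Visit 9; enqueue 10, 14, 15 → queue [13, 12, 10, 14, 15]
Visit 13 → queue [12, 10, 14, 15]
Visit 12 → queue [10, 14, 15]
Visit 10 → queue [14, 15]
Visit 14 → queue [15]
Visit 15 → queue []

Visit order: 4, 2, 6, 8, 16, 3, 5, 11, 1, 7, 9, 13, 12, 10, 14, 15

12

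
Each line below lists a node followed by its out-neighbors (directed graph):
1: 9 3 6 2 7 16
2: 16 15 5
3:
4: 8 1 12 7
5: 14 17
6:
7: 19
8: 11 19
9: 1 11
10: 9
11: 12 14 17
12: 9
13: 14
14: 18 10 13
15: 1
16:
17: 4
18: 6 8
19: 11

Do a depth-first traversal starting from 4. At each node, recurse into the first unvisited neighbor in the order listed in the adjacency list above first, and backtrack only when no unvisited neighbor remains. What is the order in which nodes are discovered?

Visit 4
4 → 8
8 → 11
11 → 12
12 → 9
9 → 1
1 → 3
1 → 6
1 → 2
2 → 16
2 → 15
2 → 5
5 → 14
14 → 18
14 → 10
14 → 13
5 → 17
1 → 7
7 → 19

4 8 11 12 9 1 3 6 2 16 15 5 14 18 10 13 17 7 19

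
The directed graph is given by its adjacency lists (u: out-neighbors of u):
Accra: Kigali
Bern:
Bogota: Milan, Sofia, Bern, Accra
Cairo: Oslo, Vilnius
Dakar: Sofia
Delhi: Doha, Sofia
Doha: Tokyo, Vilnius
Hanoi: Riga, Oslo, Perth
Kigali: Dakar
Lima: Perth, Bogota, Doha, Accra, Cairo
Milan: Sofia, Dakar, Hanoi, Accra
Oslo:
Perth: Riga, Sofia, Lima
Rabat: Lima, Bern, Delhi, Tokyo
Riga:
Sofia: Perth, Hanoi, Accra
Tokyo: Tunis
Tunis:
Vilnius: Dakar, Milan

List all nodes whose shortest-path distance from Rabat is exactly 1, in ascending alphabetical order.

Bern, Delhi, Lima, Tokyo

Level 0: Rabat
Level 1: Bern, Delhi, Lima, Tokyo
Level 2: Accra, Bogota, Cairo, Doha, Perth, Sofia, Tunis
Level 3: Hanoi, Kigali, Milan, Oslo, Riga, Vilnius
Level 4: Dakar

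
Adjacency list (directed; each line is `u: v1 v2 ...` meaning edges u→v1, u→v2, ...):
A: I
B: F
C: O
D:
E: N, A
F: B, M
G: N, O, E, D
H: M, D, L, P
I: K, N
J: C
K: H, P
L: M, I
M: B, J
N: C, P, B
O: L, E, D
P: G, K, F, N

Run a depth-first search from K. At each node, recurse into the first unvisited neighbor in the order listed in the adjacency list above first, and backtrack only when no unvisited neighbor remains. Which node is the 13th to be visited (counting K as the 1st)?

G

Visit K
K → H
H → M
M → B
B → F
M → J
J → C
C → O
O → L
L → I
I → N
N → P
P → G
G → E
E → A
G → D

Visit order: K, H, M, B, F, J, C, O, L, I, N, P, G, E, A, D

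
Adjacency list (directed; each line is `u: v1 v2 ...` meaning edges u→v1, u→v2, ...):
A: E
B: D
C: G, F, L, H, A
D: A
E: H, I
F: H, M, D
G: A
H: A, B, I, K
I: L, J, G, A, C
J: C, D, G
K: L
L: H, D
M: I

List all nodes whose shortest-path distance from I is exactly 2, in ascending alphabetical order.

Level 0: I
Level 1: A, C, G, J, L
Level 2: D, E, F, H
Level 3: B, K, M

D, E, F, H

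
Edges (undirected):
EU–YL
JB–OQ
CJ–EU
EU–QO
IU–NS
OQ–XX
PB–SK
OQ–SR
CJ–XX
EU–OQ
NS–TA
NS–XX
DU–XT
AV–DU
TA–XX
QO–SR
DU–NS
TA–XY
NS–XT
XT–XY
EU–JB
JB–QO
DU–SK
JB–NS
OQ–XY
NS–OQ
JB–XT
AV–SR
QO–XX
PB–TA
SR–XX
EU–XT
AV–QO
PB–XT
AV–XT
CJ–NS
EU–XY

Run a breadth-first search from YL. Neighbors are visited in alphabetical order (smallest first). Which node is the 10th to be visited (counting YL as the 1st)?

Visit YL; enqueue EU → queue [EU]
Visit EU; enqueue CJ, JB, OQ, QO, XT, XY → queue [CJ, JB, OQ, QO, XT, XY]
Visit CJ; enqueue NS, XX → queue [JB, OQ, QO, XT, XY, NS, XX]
Visit JB → queue [OQ, QO, XT, XY, NS, XX]
Visit OQ; enqueue SR → queue [QO, XT, XY, NS, XX, SR]
Visit QO; enqueue AV → queue [XT, XY, NS, XX, SR, AV]
Visit XT; enqueue DU, PB → queue [XY, NS, XX, SR, AV, DU, PB]
Visit XY; enqueue TA → queue [NS, XX, SR, AV, DU, PB, TA]
Visit NS; enqueue IU → queue [XX, SR, AV, DU, PB, TA, IU]
Visit XX → queue [SR, AV, DU, PB, TA, IU]
Visit SR → queue [AV, DU, PB, TA, IU]
Visit AV → queue [DU, PB, TA, IU]
Visit DU; enqueue SK → queue [PB, TA, IU, SK]
Visit PB → queue [TA, IU, SK]
Visit TA → queue [IU, SK]
Visit IU → queue [SK]
Visit SK → queue []

Visit order: YL, EU, CJ, JB, OQ, QO, XT, XY, NS, XX, SR, AV, DU, PB, TA, IU, SK

XX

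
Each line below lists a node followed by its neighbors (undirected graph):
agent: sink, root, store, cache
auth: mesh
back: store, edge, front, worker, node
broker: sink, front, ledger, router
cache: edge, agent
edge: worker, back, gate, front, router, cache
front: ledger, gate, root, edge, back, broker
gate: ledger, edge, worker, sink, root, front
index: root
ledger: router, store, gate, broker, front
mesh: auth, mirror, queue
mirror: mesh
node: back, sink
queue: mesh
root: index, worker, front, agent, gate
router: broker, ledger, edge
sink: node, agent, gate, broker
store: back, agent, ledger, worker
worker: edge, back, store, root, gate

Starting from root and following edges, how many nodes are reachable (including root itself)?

BFS from root visits: root, agent, front, gate, index, worker, cache, sink, store, back, broker, edge, ledger, node, router
Reachable nodes: 15 of 19 total.

15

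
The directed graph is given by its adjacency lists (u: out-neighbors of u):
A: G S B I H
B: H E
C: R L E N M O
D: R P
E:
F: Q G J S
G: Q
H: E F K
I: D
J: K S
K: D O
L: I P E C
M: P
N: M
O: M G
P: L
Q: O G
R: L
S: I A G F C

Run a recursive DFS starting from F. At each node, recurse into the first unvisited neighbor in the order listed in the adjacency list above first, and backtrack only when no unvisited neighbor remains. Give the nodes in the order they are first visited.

F Q O M P L I D R E C N G J K S A B H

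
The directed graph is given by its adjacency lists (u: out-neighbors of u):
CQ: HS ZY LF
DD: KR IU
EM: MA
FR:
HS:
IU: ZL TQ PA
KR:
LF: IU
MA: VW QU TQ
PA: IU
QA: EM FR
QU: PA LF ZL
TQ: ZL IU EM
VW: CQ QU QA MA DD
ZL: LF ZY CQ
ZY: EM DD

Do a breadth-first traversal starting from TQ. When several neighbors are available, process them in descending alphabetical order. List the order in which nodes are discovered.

TQ, ZL, IU, EM, ZY, LF, CQ, PA, MA, DD, HS, VW, QU, KR, QA, FR

Visit TQ; enqueue ZL, IU, EM → queue [ZL, IU, EM]
Visit ZL; enqueue ZY, LF, CQ → queue [IU, EM, ZY, LF, CQ]
Visit IU; enqueue PA → queue [EM, ZY, LF, CQ, PA]
Visit EM; enqueue MA → queue [ZY, LF, CQ, PA, MA]
Visit ZY; enqueue DD → queue [LF, CQ, PA, MA, DD]
Visit LF → queue [CQ, PA, MA, DD]
Visit CQ; enqueue HS → queue [PA, MA, DD, HS]
Visit PA → queue [MA, DD, HS]
Visit MA; enqueue VW, QU → queue [DD, HS, VW, QU]
Visit DD; enqueue KR → queue [HS, VW, QU, KR]
Visit HS → queue [VW, QU, KR]
Visit VW; enqueue QA → queue [QU, KR, QA]
Visit QU → queue [KR, QA]
Visit KR → queue [QA]
Visit QA; enqueue FR → queue [FR]
Visit FR → queue []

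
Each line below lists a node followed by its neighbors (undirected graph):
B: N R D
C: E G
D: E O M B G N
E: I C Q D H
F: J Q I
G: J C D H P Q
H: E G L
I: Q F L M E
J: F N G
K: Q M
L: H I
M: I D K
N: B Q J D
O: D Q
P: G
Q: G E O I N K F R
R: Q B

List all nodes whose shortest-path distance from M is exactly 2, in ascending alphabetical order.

B, E, F, G, L, N, O, Q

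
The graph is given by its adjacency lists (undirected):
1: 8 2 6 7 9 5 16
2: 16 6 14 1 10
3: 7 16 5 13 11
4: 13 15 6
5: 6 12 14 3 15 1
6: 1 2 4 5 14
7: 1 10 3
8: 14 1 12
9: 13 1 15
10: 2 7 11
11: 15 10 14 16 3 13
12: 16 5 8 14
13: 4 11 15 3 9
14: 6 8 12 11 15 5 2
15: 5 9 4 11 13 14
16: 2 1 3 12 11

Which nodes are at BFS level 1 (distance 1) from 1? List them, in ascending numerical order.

Level 0: 1
Level 1: 2, 5, 6, 7, 8, 9, 16
Level 2: 3, 4, 10, 11, 12, 13, 14, 15

2, 5, 6, 7, 8, 9, 16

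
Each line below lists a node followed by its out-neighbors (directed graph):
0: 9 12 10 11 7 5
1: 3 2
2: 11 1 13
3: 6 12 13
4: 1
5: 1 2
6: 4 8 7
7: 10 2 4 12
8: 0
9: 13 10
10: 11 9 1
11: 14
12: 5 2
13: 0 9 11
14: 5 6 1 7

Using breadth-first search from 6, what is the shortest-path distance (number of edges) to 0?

Level 0: 6
Level 1: 4, 7, 8
Level 2: 0, 1, 2, 10, 12
Level 3: 3, 5, 9, 11, 13
Level 4: 14
0 first appears at level 2.

2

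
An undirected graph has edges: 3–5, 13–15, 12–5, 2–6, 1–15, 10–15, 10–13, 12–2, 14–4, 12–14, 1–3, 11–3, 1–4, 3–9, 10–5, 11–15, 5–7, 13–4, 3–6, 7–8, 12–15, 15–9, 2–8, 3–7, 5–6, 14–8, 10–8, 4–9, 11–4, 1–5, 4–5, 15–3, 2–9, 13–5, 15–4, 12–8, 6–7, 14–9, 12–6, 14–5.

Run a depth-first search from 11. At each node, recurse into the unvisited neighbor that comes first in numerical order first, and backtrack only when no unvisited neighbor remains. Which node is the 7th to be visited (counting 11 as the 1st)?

2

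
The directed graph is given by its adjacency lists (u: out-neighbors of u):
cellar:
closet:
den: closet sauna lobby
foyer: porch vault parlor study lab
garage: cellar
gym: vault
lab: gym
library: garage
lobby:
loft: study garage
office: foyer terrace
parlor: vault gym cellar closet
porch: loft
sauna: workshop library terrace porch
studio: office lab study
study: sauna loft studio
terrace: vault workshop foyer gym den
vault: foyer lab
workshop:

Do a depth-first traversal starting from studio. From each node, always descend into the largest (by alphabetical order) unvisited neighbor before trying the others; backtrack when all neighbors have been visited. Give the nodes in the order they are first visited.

Visit studio
studio → study
study → sauna
sauna → workshop
sauna → terrace
terrace → vault
vault → lab
lab → gym
vault → foyer
foyer → porch
porch → loft
loft → garage
garage → cellar
foyer → parlor
parlor → closet
terrace → den
den → lobby
sauna → library
studio → office

studio → study → sauna → workshop → terrace → vault → lab → gym → foyer → porch → loft → garage → cellar → parlor → closet → den → lobby → library → office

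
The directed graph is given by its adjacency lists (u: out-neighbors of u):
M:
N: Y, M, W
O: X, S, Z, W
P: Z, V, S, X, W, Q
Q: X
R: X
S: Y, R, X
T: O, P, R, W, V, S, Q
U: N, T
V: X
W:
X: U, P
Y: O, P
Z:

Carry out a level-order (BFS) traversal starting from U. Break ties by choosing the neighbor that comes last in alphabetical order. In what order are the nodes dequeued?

U, T, N, W, V, S, R, Q, P, O, Y, M, X, Z

Visit U; enqueue T, N → queue [T, N]
Visit T; enqueue W, V, S, R, Q, P, O → queue [N, W, V, S, R, Q, P, O]
Visit N; enqueue Y, M → queue [W, V, S, R, Q, P, O, Y, M]
Visit W → queue [V, S, R, Q, P, O, Y, M]
Visit V; enqueue X → queue [S, R, Q, P, O, Y, M, X]
Visit S → queue [R, Q, P, O, Y, M, X]
Visit R → queue [Q, P, O, Y, M, X]
Visit Q → queue [P, O, Y, M, X]
Visit P; enqueue Z → queue [O, Y, M, X, Z]
Visit O → queue [Y, M, X, Z]
Visit Y → queue [M, X, Z]
Visit M → queue [X, Z]
Visit X → queue [Z]
Visit Z → queue []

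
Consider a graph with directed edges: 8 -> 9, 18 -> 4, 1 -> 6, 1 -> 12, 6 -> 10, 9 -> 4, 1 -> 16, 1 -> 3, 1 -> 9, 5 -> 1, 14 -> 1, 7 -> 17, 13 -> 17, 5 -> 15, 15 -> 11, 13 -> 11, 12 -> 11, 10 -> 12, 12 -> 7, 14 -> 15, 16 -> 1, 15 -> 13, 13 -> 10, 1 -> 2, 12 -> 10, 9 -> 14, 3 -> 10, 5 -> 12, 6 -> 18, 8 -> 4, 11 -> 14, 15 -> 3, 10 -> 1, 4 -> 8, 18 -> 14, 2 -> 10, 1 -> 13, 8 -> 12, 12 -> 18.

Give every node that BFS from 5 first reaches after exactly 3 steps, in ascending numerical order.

Level 0: 5
Level 1: 1, 12, 15
Level 2: 2, 3, 6, 7, 9, 10, 11, 13, 16, 18
Level 3: 4, 14, 17
Level 4: 8

4, 14, 17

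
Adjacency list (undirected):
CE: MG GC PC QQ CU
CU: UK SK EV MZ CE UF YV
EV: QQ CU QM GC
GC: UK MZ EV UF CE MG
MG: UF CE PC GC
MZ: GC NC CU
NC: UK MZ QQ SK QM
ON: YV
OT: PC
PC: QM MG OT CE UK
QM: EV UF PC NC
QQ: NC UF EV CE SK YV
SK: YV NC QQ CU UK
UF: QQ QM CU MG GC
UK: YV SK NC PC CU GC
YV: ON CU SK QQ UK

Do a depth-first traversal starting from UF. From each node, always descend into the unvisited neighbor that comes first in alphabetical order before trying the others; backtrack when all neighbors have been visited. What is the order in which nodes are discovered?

UF → CU → CE → GC → EV → QM → NC → MZ → QQ → SK → UK → PC → MG → OT → YV → ON

Visit UF
UF → CU
CU → CE
CE → GC
GC → EV
EV → QM
QM → NC
NC → MZ
NC → QQ
QQ → SK
SK → UK
UK → PC
PC → MG
PC → OT
UK → YV
YV → ON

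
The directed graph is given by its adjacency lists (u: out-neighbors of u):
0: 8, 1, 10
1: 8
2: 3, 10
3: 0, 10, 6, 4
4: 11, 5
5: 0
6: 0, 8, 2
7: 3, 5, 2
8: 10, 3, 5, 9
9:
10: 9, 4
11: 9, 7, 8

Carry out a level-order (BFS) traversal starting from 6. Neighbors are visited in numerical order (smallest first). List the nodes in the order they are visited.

Visit 6; enqueue 0, 2, 8 → queue [0, 2, 8]
Visit 0; enqueue 1, 10 → queue [2, 8, 1, 10]
Visit 2; enqueue 3 → queue [8, 1, 10, 3]
Visit 8; enqueue 5, 9 → queue [1, 10, 3, 5, 9]
Visit 1 → queue [10, 3, 5, 9]
Visit 10; enqueue 4 → queue [3, 5, 9, 4]
Visit 3 → queue [5, 9, 4]
Visit 5 → queue [9, 4]
Visit 9 → queue [4]
Visit 4; enqueue 11 → queue [11]
Visit 11; enqueue 7 → queue [7]
Visit 7 → queue []

6 0 2 8 1 10 3 5 9 4 11 7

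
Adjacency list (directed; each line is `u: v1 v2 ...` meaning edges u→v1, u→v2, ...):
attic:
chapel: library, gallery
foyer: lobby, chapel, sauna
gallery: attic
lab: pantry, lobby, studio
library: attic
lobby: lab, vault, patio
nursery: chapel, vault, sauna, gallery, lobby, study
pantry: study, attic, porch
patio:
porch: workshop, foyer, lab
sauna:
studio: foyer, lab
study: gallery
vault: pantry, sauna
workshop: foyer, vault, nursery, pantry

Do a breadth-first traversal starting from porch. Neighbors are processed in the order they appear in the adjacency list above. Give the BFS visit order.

Visit porch; enqueue workshop, foyer, lab → queue [workshop, foyer, lab]
Visit workshop; enqueue vault, nursery, pantry → queue [foyer, lab, vault, nursery, pantry]
Visit foyer; enqueue lobby, chapel, sauna → queue [lab, vault, nursery, pantry, lobby, chapel, sauna]
Visit lab; enqueue studio → queue [vault, nursery, pantry, lobby, chapel, sauna, studio]
Visit vault → queue [nursery, pantry, lobby, chapel, sauna, studio]
Visit nursery; enqueue gallery, study → queue [pantry, lobby, chapel, sauna, studio, gallery, study]
Visit pantry; enqueue attic → queue [lobby, chapel, sauna, studio, gallery, study, attic]
Visit lobby; enqueue patio → queue [chapel, sauna, studio, gallery, study, attic, patio]
Visit chapel; enqueue library → queue [sauna, studio, gallery, study, attic, patio, library]
Visit sauna → queue [studio, gallery, study, attic, patio, library]
Visit studio → queue [gallery, study, attic, patio, library]
Visit gallery → queue [study, attic, patio, library]
Visit study → queue [attic, patio, library]
Visit attic → queue [patio, library]
Visit patio → queue [library]
Visit library → queue []

porch, workshop, foyer, lab, vault, nursery, pantry, lobby, chapel, sauna, studio, gallery, study, attic, patio, library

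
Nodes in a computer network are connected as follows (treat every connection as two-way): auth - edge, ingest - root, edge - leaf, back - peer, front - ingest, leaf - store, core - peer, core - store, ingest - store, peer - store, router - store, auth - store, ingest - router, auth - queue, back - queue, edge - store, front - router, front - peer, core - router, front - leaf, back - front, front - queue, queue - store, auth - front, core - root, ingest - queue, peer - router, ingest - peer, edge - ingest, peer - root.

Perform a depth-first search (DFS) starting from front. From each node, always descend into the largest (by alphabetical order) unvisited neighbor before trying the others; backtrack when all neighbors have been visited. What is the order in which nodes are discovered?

front → router → store → queue → ingest → root → peer → core → back → edge → leaf → auth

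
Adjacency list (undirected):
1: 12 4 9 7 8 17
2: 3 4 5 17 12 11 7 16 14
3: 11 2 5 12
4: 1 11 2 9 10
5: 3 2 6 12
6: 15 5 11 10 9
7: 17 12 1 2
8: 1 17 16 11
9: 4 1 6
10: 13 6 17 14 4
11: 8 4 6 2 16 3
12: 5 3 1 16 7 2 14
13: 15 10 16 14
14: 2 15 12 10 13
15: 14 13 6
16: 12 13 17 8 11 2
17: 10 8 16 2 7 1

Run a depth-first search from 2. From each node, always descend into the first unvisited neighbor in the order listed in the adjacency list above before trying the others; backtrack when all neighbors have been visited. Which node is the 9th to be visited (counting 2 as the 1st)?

15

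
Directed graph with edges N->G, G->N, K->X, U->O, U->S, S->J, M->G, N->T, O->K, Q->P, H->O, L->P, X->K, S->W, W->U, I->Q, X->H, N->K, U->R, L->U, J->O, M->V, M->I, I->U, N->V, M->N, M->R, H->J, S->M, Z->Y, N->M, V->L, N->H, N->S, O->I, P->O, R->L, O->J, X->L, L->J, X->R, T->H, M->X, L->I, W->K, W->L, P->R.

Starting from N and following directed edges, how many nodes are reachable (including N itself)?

18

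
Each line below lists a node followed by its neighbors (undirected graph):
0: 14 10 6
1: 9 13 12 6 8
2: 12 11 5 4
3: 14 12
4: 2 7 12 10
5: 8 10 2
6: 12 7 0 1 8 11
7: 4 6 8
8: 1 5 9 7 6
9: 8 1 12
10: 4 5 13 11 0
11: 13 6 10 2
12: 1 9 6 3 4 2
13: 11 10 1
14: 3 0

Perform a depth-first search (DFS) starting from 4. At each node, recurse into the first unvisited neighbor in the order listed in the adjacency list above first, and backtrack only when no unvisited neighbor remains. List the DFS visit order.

Visit 4
4 → 2
2 → 12
12 → 1
1 → 9
9 → 8
8 → 5
5 → 10
10 → 13
13 → 11
11 → 6
6 → 7
6 → 0
0 → 14
14 → 3

4, 2, 12, 1, 9, 8, 5, 10, 13, 11, 6, 7, 0, 14, 3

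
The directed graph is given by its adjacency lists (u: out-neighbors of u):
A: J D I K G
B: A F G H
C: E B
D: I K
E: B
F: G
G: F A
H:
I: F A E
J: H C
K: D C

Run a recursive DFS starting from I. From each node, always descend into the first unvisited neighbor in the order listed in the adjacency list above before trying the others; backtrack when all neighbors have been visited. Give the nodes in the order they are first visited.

I, F, G, A, J, H, C, E, B, D, K

Visit I
I → F
F → G
G → A
A → J
J → H
J → C
C → E
E → B
A → D
D → K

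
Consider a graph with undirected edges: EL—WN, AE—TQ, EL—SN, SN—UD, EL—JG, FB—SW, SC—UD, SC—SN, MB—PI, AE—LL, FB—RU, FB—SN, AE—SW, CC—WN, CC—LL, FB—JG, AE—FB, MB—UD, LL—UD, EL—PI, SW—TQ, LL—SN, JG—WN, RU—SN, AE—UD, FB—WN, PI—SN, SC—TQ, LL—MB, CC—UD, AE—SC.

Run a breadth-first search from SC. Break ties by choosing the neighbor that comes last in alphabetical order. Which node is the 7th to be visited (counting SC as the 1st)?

LL

Visit SC; enqueue UD, TQ, SN, AE → queue [UD, TQ, SN, AE]
Visit UD; enqueue MB, LL, CC → queue [TQ, SN, AE, MB, LL, CC]
Visit TQ; enqueue SW → queue [SN, AE, MB, LL, CC, SW]
Visit SN; enqueue RU, PI, FB, EL → queue [AE, MB, LL, CC, SW, RU, PI, FB, EL]
Visit AE → queue [MB, LL, CC, SW, RU, PI, FB, EL]
Visit MB → queue [LL, CC, SW, RU, PI, FB, EL]
Visit LL → queue [CC, SW, RU, PI, FB, EL]
Visit CC; enqueue WN → queue [SW, RU, PI, FB, EL, WN]
Visit SW → queue [RU, PI, FB, EL, WN]
Visit RU → queue [PI, FB, EL, WN]
Visit PI → queue [FB, EL, WN]
Visit FB; enqueue JG → queue [EL, WN, JG]
Visit EL → queue [WN, JG]
Visit WN → queue [JG]
Visit JG → queue []

Visit order: SC, UD, TQ, SN, AE, MB, LL, CC, SW, RU, PI, FB, EL, WN, JG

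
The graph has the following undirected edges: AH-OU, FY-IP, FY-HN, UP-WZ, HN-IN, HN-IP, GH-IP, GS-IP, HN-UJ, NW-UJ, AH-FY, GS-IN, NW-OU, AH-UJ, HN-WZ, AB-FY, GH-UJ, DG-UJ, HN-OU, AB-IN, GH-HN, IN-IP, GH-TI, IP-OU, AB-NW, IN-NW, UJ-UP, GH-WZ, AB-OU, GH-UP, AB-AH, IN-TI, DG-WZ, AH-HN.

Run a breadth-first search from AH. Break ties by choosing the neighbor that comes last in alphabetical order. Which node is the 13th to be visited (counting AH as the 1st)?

Visit AH; enqueue UJ, OU, HN, FY, AB → queue [UJ, OU, HN, FY, AB]
Visit UJ; enqueue UP, NW, GH, DG → queue [OU, HN, FY, AB, UP, NW, GH, DG]
Visit OU; enqueue IP → queue [HN, FY, AB, UP, NW, GH, DG, IP]
Visit HN; enqueue WZ, IN → queue [FY, AB, UP, NW, GH, DG, IP, WZ, IN]
Visit FY → queue [AB, UP, NW, GH, DG, IP, WZ, IN]
Visit AB → queue [UP, NW, GH, DG, IP, WZ, IN]
Visit UP → queue [NW, GH, DG, IP, WZ, IN]
Visit NW → queue [GH, DG, IP, WZ, IN]
Visit GH; enqueue TI → queue [DG, IP, WZ, IN, TI]
Visit DG → queue [IP, WZ, IN, TI]
Visit IP; enqueue GS → queue [WZ, IN, TI, GS]
Visit WZ → queue [IN, TI, GS]
Visit IN → queue [TI, GS]
Visit TI → queue [GS]
Visit GS → queue []

Visit order: AH, UJ, OU, HN, FY, AB, UP, NW, GH, DG, IP, WZ, IN, TI, GS

IN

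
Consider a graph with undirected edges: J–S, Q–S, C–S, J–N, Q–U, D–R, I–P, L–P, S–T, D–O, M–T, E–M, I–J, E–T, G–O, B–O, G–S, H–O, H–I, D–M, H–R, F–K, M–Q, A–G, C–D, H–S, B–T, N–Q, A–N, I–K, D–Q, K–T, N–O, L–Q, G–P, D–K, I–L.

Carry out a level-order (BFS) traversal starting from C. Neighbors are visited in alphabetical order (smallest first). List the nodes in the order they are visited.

Visit C; enqueue D, S → queue [D, S]
Visit D; enqueue K, M, O, Q, R → queue [S, K, M, O, Q, R]
Visit S; enqueue G, H, J, T → queue [K, M, O, Q, R, G, H, J, T]
Visit K; enqueue F, I → queue [M, O, Q, R, G, H, J, T, F, I]
Visit M; enqueue E → queue [O, Q, R, G, H, J, T, F, I, E]
Visit O; enqueue B, N → queue [Q, R, G, H, J, T, F, I, E, B, N]
Visit Q; enqueue L, U → queue [R, G, H, J, T, F, I, E, B, N, L, U]
Visit R → queue [G, H, J, T, F, I, E, B, N, L, U]
Visit G; enqueue A, P → queue [H, J, T, F, I, E, B, N, L, U, A, P]
Visit H → queue [J, T, F, I, E, B, N, L, U, A, P]
Visit J → queue [T, F, I, E, B, N, L, U, A, P]
Visit T → queue [F, I, E, B, N, L, U, A, P]
Visit F → queue [I, E, B, N, L, U, A, P]
Visit I → queue [E, B, N, L, U, A, P]
Visit E → queue [B, N, L, U, A, P]
Visit B → queue [N, L, U, A, P]
Visit N → queue [L, U, A, P]
Visit L → queue [U, A, P]
Visit U → queue [A, P]
Visit A → queue [P]
Visit P → queue []

C D S K M O Q R G H J T F I E B N L U A P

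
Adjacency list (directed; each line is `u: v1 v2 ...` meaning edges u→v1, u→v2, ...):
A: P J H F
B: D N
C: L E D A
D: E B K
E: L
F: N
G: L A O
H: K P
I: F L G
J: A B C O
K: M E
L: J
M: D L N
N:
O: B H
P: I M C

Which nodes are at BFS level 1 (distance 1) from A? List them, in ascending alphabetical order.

F, H, J, P

Level 0: A
Level 1: F, H, J, P
Level 2: B, C, I, K, M, N, O
Level 3: D, E, G, L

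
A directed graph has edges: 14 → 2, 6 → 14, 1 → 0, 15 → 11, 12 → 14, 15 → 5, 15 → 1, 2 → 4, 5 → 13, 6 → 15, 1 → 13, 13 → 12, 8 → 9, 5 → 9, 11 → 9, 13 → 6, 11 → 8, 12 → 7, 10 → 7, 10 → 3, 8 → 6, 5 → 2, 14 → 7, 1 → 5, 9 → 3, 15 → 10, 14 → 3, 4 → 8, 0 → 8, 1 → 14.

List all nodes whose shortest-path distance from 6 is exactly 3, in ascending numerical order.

0, 4, 8, 9, 13

Level 0: 6
Level 1: 14, 15
Level 2: 1, 2, 3, 5, 7, 10, 11
Level 3: 0, 4, 8, 9, 13
Level 4: 12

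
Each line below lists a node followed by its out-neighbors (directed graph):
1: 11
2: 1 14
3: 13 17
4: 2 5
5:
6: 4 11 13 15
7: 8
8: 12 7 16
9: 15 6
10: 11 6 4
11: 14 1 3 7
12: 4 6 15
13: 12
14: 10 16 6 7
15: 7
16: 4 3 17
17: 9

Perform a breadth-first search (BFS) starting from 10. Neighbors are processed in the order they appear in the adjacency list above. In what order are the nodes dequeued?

10 11 6 4 14 1 3 7 13 15 2 5 16 17 8 12 9

Visit 10; enqueue 11, 6, 4 → queue [11, 6, 4]
Visit 11; enqueue 14, 1, 3, 7 → queue [6, 4, 14, 1, 3, 7]
Visit 6; enqueue 13, 15 → queue [4, 14, 1, 3, 7, 13, 15]
Visit 4; enqueue 2, 5 → queue [14, 1, 3, 7, 13, 15, 2, 5]
Visit 14; enqueue 16 → queue [1, 3, 7, 13, 15, 2, 5, 16]
Visit 1 → queue [3, 7, 13, 15, 2, 5, 16]
Visit 3; enqueue 17 → queue [7, 13, 15, 2, 5, 16, 17]
Visit 7; enqueue 8 → queue [13, 15, 2, 5, 16, 17, 8]
Visit 13; enqueue 12 → queue [15, 2, 5, 16, 17, 8, 12]
Visit 15 → queue [2, 5, 16, 17, 8, 12]
Visit 2 → queue [5, 16, 17, 8, 12]
Visit 5 → queue [16, 17, 8, 12]
Visit 16 → queue [17, 8, 12]
Visit 17; enqueue 9 → queue [8, 12, 9]
Visit 8 → queue [12, 9]
Visit 12 → queue [9]
Visit 9 → queue []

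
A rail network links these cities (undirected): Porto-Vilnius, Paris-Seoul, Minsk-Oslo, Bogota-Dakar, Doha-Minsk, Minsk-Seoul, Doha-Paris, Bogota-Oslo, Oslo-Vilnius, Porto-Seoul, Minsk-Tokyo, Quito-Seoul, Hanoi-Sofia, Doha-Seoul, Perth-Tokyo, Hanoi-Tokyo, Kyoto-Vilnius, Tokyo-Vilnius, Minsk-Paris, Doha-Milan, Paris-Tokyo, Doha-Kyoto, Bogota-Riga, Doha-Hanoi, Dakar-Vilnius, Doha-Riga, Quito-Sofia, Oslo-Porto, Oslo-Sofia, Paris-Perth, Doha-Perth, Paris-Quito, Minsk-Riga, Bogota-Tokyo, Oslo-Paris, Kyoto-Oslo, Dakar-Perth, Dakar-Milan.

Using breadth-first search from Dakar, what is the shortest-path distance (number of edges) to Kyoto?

Level 0: Dakar
Level 1: Bogota, Milan, Perth, Vilnius
Level 2: Doha, Kyoto, Oslo, Paris, Porto, Riga, Tokyo
Level 3: Hanoi, Minsk, Quito, Seoul, Sofia
Kyoto first appears at level 2.

2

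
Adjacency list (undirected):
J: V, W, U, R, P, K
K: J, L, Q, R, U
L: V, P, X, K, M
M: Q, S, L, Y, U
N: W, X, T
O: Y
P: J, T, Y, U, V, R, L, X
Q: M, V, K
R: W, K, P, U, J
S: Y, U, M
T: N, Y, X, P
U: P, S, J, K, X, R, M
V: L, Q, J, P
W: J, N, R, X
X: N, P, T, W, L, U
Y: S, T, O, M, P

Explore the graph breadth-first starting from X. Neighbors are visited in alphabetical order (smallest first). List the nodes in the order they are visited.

Visit X; enqueue L, N, P, T, U, W → queue [L, N, P, T, U, W]
Visit L; enqueue K, M, V → queue [N, P, T, U, W, K, M, V]
Visit N → queue [P, T, U, W, K, M, V]
Visit P; enqueue J, R, Y → queue [T, U, W, K, M, V, J, R, Y]
Visit T → queue [U, W, K, M, V, J, R, Y]
Visit U; enqueue S → queue [W, K, M, V, J, R, Y, S]
Visit W → queue [K, M, V, J, R, Y, S]
Visit K; enqueue Q → queue [M, V, J, R, Y, S, Q]
Visit M → queue [V, J, R, Y, S, Q]
Visit V → queue [J, R, Y, S, Q]
Visit J → queue [R, Y, S, Q]
Visit R → queue [Y, S, Q]
Visit Y; enqueue O → queue [S, Q, O]
Visit S → queue [Q, O]
Visit Q → queue [O]
Visit O → queue []

X -> L -> N -> P -> T -> U -> W -> K -> M -> V -> J -> R -> Y -> S -> Q -> O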